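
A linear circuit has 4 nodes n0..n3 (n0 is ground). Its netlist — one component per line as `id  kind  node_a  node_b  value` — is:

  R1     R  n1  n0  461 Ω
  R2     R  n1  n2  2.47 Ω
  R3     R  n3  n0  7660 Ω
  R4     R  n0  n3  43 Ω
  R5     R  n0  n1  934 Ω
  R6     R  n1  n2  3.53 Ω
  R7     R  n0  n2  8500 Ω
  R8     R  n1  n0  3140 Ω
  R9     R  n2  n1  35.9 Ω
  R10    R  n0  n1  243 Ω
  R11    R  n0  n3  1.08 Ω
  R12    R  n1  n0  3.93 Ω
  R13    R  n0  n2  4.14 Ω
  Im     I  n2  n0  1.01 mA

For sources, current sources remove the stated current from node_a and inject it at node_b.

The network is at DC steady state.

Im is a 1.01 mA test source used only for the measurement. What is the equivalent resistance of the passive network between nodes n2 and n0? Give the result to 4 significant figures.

Element admittances at DC:
  Y(R1) = 0.002169 S between n1,n0
  Y(R2) = 0.4049 S between n1,n2
  Y(R3) = 0.0001305 S between n3,n0
  Y(R4) = 0.02326 S between n0,n3
  Y(R5) = 0.001071 S between n0,n1
  Y(R6) = 0.2833 S between n1,n2
  Y(R7) = 0.0001176 S between n0,n2
  Y(R8) = 0.0003185 S between n1,n0
  Y(R9) = 0.02786 S between n2,n1
  Y(R10) = 0.004115 S between n0,n1
  Y(R11) = 0.9259 S between n0,n3
  Y(R12) = 0.2545 S between n1,n0
  Y(R13) = 0.2415 S between n0,n2
  Im: injects 0.00101 A into n0 (from n2)
Assemble and solve the 3×3 MNA system:
  V(n1)=-0.001705  V(n2)=-0.002330  V(n3)=0.000

R_eq = 2.307 Ω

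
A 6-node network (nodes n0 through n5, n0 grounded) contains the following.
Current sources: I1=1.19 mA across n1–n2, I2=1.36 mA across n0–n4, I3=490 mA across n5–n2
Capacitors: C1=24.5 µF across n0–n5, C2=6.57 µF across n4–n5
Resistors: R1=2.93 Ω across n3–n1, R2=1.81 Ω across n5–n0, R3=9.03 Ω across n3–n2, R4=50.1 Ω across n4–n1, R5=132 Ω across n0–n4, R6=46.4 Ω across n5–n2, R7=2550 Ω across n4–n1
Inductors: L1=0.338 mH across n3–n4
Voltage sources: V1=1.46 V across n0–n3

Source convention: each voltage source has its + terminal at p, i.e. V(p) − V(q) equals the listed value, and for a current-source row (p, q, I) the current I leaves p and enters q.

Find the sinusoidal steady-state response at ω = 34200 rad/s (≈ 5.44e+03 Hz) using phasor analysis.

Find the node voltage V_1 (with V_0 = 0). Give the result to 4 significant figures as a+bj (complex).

-1.362+0.06363j V

Element admittances at ω=34200 rad/s:
  I1: injects 0.00119 A into n2 (from n1)
  Y(C1) = 0.000+0.8379j S between n0,n5
  Y(R1) = 0.3413+0.000j S between n3,n1
  I2: injects 0.00136 A into n4 (from n0)
  Y(R2) = 0.5525+0.000j S between n5,n0
  Y(R3) = 0.1107+0.000j S between n3,n2
  Y(R4) = 0.01996+0.000j S between n4,n1
  Y(R5) = 0.007576+0.000j S between n0,n4
  I3: injects 0.49 A into n2 (from n5)
  Y(R6) = 0.02155+0.000j S between n5,n2
  Y(R7) = 0.0003922+0.000j S between n4,n1
  Y(L1) = 0.000-0.08651j S between n3,n4
  Y(C2) = 0.000+0.2247j S between n4,n5
  V1: constraint V(n0)−V(n3) = 1.46
Assemble and solve the 6×6 MNA system:
  V(n1)=-1.362+0.06363j  V(n2)=2.456+0.08714j  V(n3)=-1.460+0.000j  V(n4)=0.3472+1.131j  V(n5)=-0.2138+0.5349j
  i(V1)=-0.5651+0.1250j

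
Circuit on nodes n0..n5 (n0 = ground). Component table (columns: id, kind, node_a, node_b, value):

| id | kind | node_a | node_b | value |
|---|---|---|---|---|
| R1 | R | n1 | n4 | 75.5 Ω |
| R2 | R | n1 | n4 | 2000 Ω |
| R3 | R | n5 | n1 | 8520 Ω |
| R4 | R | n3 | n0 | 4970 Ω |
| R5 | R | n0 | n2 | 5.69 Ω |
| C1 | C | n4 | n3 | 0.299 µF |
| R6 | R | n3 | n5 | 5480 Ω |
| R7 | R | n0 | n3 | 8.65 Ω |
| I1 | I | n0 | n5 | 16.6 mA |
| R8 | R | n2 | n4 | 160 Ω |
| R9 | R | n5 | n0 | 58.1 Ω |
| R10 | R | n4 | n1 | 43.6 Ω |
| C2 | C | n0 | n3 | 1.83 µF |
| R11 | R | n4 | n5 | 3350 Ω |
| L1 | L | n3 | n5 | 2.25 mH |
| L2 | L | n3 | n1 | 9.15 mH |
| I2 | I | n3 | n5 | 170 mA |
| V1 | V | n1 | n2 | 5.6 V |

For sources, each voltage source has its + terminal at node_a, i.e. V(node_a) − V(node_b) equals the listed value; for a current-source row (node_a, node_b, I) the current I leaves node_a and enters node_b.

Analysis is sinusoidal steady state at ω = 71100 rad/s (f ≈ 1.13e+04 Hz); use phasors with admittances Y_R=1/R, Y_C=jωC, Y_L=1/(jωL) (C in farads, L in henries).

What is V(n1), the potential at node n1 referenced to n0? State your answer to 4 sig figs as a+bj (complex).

5.311-0.3750j V

Element admittances at ω=71100 rad/s:
  Y(R1) = 0.01325+0.000j S between n1,n4
  Y(R2) = 0.0005000+0.000j S between n1,n4
  Y(R3) = 0.0001174+0.000j S between n5,n1
  Y(R4) = 0.0002012+0.000j S between n3,n0
  Y(R5) = 0.1757+0.000j S between n0,n2
  Y(C1) = 0.000+0.02126j S between n4,n3
  Y(R6) = 0.0001825+0.000j S between n3,n5
  Y(R7) = 0.1156+0.000j S between n0,n3
  I1: injects 0.0166 A into n5 (from n0)
  Y(R8) = 0.006250+0.000j S between n2,n4
  Y(R9) = 0.01721+0.000j S between n5,n0
  Y(R10) = 0.02294+0.000j S between n4,n1
  Y(C2) = 0.000+0.1301j S between n0,n3
  Y(R11) = 0.0002985+0.000j S between n4,n5
  Y(L1) = 0.000-0.006251j S between n3,n5
  Y(L2) = 0.000-0.001537j S between n3,n1
  I2: injects 0.17 A into n5 (from n3)
  V1: constraint V(n1)−V(n2) = 5.6
Assemble and solve the 6×6 MNA system:
  V(n1)=5.311-0.3750j  V(n2)=-0.2894-0.3750j  V(n3)=-0.3378+0.4396j  V(n4)=3.270-2.123j  V(n5)=9.516+3.425j
  i(V1)=-0.07311-0.05498j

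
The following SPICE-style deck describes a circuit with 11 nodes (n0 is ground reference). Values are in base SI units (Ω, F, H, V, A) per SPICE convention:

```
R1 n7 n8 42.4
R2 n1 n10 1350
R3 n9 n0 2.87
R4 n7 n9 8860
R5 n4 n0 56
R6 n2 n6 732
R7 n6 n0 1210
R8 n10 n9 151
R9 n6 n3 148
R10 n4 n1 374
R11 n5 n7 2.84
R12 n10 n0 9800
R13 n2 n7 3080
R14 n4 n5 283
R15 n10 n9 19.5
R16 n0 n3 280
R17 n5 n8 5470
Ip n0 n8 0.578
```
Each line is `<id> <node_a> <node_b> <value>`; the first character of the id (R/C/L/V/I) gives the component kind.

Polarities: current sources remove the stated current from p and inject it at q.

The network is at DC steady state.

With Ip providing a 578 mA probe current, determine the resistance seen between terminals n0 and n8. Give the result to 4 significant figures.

Apply KCL at each of the 10 non-ground nodes and solve the resulting linear system.
Node n1: branches {R2, R10} → V_1 = 22.00
Node n2: branches {R6, R13} → V_2 = 44.53
Node n3: branches {R9, R16} → V_3 = 8.788
Node n4: branches {R5, R10, R14} → V_4 = 27.98
Node n5: branches {R11, R14, R17} → V_5 = 173.9
Node n6: branches {R6, R7, R9} → V_6 = 13.43
Node n7: branches {R1, R4, R11, R13} → V_7 = 175.4
Node n8: branches {R1, R17, Ip} → V_8 = 199.7
Node n9: branches {R3, R4, R8, R15} → V_9 = 0.1026
Node n10: branches {R2, R8, R12, R15} → V_10 = 0.3785

R_eq = 345.5 Ω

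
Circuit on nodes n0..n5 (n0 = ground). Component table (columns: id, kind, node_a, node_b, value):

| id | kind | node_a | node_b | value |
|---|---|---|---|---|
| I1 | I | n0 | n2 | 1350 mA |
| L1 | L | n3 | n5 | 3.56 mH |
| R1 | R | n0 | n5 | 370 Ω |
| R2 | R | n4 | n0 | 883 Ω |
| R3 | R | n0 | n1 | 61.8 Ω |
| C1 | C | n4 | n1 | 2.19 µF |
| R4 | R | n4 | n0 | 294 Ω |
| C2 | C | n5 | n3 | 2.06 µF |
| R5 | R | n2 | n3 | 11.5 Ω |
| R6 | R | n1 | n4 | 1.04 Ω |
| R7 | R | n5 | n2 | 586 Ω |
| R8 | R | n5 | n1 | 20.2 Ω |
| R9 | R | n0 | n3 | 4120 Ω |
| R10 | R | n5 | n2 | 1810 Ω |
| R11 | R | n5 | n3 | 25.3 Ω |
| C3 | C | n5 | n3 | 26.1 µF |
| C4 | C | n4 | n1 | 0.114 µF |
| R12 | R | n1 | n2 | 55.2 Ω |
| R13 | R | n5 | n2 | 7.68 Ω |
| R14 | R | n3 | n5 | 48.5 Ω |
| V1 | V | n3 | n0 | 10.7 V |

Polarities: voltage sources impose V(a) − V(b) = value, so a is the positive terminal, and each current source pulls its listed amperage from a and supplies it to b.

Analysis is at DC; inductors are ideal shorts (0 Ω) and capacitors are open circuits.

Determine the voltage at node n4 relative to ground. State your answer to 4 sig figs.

Element admittances at DC:
  I1: injects 1.35 A into n2 (from n0)
  L1: short n3↔n5 (DC inductor)
  Y(R1) = 0.002703 S between n0,n5
  Y(R2) = 0.001133 S between n4,n0
  Y(R3) = 0.01618 S between n0,n1
  Y(C1) = 0.000 S between n4,n1
  Y(R4) = 0.003401 S between n4,n0
  Y(C2) = 0.000 S between n5,n3
  Y(R5) = 0.08696 S between n2,n3
  Y(R6) = 0.9615 S between n1,n4
  Y(R7) = 0.001706 S between n5,n2
  Y(R8) = 0.04950 S between n5,n1
  Y(R9) = 0.0002427 S between n0,n3
  Y(R10) = 0.0005525 S between n5,n2
  Y(R11) = 0.03953 S between n5,n3
  Y(C3) = 0.000 S between n5,n3
  Y(C4) = 0.000 S between n4,n1
  Y(R12) = 0.01812 S between n1,n2
  Y(R13) = 0.1302 S between n5,n2
  Y(R14) = 0.02062 S between n3,n5
  V1: constraint V(n3)−V(n0) = 10.7
Assemble and solve the 7×7 MNA system:
  V(n1)=9.337  V(n2)=16.28  V(n3)=10.70  V(n4)=9.293  V(n5)=10.70
  i(L1)=-0.6427  i(V1)=1.125

9.293 V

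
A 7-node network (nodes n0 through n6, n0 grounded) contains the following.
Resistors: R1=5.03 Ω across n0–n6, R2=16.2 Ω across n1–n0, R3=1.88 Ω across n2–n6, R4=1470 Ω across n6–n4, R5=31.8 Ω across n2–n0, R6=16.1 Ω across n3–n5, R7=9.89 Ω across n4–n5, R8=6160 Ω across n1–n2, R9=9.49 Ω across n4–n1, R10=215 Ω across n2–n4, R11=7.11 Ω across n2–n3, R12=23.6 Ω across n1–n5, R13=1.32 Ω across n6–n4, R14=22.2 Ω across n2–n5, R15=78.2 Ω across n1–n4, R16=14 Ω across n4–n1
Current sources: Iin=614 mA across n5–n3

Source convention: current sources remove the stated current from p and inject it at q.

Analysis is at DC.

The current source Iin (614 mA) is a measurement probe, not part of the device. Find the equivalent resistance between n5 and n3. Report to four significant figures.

R_eq = 7.505 Ω

Apply KCL at each of the 6 non-ground nodes and solve the resulting linear system.
Node n1: branches {R2, R8, R9, R12, R15, R16} → V_1 = -0.3978
Node n2: branches {R3, R5, R8, R10, R11, R14} → V_2 = 0.4444
Node n3: branches {R6, R11, Iin} → V_3 = 2.775
Node n4: branches {R4, R7, R9, R10, R13, R15, R16} → V_4 = -0.2072
Node n5: branches {R6, R7, R12, R14, Iin} → V_5 = -1.833
Node n6: branches {R1, R3, R4, R13} → V_6 = 0.05322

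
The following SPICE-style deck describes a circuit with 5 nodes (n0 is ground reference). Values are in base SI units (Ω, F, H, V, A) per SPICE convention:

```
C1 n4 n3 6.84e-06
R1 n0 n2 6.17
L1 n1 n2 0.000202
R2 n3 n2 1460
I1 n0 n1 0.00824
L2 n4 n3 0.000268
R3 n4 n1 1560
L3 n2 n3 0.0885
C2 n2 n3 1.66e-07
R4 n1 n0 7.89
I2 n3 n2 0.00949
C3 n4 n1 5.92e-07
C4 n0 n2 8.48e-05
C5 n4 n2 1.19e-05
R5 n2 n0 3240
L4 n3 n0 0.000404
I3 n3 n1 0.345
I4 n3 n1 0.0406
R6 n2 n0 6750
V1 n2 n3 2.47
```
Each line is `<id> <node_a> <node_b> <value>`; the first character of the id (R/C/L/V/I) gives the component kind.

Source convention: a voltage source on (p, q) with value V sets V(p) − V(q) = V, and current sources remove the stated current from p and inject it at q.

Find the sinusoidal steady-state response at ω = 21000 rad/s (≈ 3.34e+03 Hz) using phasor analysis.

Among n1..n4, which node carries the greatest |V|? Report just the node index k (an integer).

Apply KCL at each of the 4 non-ground nodes and solve the resulting linear system.
Node n1: branches {L1, I1, R3, R4, C3, I3, I4} → V_1 = 0.5257+1.467j
Node n2: branches {R1, L1, R2, L3, C2, I2, C4, C5, R5, R6, V1} → V_2 = -0.2876+0.007010j
Node n3: branches {C1, R2, L2, L3, C2, I2, L4, I3, I4, V1} → V_3 = -2.758+0.007010j
Node n4: branches {C1, L2, R3, C3, C5} → V_4 = 0.1289+0.08539j
Source currents: i(V1)=0.3916+0.4160j

3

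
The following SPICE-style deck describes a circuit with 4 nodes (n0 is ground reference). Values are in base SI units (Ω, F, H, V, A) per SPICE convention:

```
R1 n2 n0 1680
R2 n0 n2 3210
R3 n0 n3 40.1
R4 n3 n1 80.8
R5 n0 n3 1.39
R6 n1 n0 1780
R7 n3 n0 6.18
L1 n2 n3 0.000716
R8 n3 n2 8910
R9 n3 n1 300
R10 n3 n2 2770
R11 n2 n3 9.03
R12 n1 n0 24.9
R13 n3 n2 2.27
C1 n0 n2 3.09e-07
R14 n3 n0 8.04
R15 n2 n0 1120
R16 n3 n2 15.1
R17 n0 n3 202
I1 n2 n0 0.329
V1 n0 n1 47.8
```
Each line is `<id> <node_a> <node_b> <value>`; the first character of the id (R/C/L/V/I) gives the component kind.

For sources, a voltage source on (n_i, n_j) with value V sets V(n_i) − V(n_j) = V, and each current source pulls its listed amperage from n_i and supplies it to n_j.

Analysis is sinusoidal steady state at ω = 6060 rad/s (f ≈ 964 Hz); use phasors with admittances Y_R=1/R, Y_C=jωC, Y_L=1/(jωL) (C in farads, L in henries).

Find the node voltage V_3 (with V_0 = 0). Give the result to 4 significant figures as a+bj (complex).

-1.025+0.002939j V

Element admittances at ω=6060 rad/s:
  Y(R1) = 0.0005952+0.000j S between n2,n0
  Y(R2) = 0.0003115+0.000j S between n0,n2
  Y(R3) = 0.02494+0.000j S between n0,n3
  Y(R4) = 0.01238+0.000j S between n3,n1
  Y(R5) = 0.7194+0.000j S between n0,n3
  Y(R6) = 0.0005618+0.000j S between n1,n0
  Y(R7) = 0.1618+0.000j S between n3,n0
  Y(L1) = 0.000-0.2305j S between n2,n3
  Y(R8) = 0.0001122+0.000j S between n3,n2
  Y(R9) = 0.003333+0.000j S between n3,n1
  Y(R10) = 0.0003610+0.000j S between n3,n2
  Y(R11) = 0.1107+0.000j S between n2,n3
  Y(R12) = 0.04016+0.000j S between n1,n0
  Y(R13) = 0.4405+0.000j S between n3,n2
  Y(C1) = 0.000+0.001873j S between n0,n2
  Y(R14) = 0.1244+0.000j S between n3,n0
  Y(R15) = 0.0008929+0.000j S between n2,n0
  Y(R16) = 0.06623+0.000j S between n3,n2
  Y(R17) = 0.004950+0.000j S between n0,n3
  I1: injects 0.329 A into n0 (from n2)
  V1: constraint V(n0)−V(n1) = 47.8
Assemble and solve the 4×4 MNA system:
  V(n1)=-47.80+0.000j  V(n2)=-1.491-0.1657j  V(n3)=-1.025+0.002939j
  i(V1)=-2.681-4.617e-05j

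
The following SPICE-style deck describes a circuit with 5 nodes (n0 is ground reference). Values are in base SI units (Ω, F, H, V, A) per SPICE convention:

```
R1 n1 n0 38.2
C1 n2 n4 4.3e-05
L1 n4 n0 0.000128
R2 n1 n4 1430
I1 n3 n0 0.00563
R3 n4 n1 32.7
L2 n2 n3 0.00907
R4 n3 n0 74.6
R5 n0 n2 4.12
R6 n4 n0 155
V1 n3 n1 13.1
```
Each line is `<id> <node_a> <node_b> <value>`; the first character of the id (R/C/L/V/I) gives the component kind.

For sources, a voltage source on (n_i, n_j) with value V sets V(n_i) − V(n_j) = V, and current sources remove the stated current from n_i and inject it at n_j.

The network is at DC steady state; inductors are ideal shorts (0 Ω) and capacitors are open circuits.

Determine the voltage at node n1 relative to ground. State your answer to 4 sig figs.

-10.72 V

MNA unknowns: 4 node voltages V₁..V_4 plus 3 source currents (L1, L2, V1)
R1: Y=0.02618 on G[1,0]
C1: Y=0.000 on G[2,4]
L1: row V4−V0=0, i_L1 at 4,0
R2: Y=0.0006993 on G[1,4]
I1: z[3]−=0.00563, z[0]+=0.00563
R3: Y=0.03058 on G[4,1]
L2: row V2−V3=0, i_L2 at 2,3
R4: Y=0.01340 on G[3,0]
R5: Y=0.2427 on G[0,2]
R6: Y=0.006452 on G[4,0]
V1: row V3−V1=13.1, i_V1 at 3,1
solve → V1=-10.72, V2=2.382, V3=2.382, V4=0.000
aux → i_L1=-0.3353, i_L2=-0.5783, i_V1=-0.6158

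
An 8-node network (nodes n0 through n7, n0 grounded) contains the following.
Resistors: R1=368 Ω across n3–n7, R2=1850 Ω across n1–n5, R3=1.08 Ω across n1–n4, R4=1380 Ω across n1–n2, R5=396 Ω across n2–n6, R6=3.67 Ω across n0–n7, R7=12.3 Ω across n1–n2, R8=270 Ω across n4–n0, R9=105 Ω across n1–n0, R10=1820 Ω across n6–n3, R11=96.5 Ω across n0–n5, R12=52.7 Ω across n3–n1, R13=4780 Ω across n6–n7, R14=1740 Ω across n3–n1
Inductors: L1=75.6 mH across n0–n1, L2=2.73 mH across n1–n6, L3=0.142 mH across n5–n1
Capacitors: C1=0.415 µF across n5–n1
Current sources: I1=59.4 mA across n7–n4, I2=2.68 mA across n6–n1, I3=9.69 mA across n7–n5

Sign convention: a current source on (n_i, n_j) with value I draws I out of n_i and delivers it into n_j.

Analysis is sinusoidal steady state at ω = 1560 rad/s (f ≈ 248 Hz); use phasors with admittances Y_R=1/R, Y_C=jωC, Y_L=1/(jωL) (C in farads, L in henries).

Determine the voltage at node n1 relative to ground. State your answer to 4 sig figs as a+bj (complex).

Apply KCL at each of the 7 non-ground nodes and solve the resulting linear system.
Node n1: branches {R2, R3, L1, R4, L2, R7, L3, R9, C1, R12, R14, I2} → V_1 = 2.359+0.7661j
Node n2: branches {R4, R5, R7} → V_2 = 2.359+0.7657j
Node n3: branches {R1, R10, R12, R14} → V_3 = 2.050+0.6754j
Node n4: branches {R3, R8, I1} → V_4 = 2.413+0.7631j
Node n5: branches {R2, L3, C1, R11, I3} → V_5 = 2.360+0.7628j
Node n6: branches {L2, R5, R10, R13, I2} → V_6 = 2.359+0.7517j
Node n7: branches {R1, R6, R13, I1, I3} → V_7 = -0.2288+0.007235j

2.359+0.7661j V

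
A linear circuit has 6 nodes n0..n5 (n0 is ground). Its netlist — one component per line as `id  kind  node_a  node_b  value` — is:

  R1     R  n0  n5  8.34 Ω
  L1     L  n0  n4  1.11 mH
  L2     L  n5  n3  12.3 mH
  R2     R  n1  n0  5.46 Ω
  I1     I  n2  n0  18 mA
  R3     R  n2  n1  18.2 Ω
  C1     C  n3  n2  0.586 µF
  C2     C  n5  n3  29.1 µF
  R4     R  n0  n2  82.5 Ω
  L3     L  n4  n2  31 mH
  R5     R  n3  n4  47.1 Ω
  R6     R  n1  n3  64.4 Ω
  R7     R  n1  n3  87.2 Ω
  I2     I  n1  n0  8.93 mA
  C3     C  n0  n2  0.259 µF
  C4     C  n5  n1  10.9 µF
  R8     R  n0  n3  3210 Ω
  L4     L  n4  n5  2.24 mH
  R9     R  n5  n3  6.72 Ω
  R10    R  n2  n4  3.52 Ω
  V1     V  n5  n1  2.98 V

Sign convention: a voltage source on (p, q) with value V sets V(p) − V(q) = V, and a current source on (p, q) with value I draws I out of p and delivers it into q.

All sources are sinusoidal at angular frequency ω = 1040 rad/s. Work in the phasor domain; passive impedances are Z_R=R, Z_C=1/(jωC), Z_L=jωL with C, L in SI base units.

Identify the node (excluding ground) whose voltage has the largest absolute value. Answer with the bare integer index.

1

Apply KCL at each of the 5 non-ground nodes and solve the resulting linear system.
Node n1: branches {R2, R3, R6, R7, I2, C4, V1} → V_1 = -1.895+0.9210j
Node n2: branches {I1, R3, C1, R4, L3, C3, R10} → V_2 = -0.09011+0.2871j
Node n3: branches {L2, C1, C2, R5, R6, R7, R8, R9} → V_3 = 0.6406+0.7341j
Node n4: branches {L1, L3, R5, L4, R10} → V_4 = 0.3265+0.2206j
Node n5: branches {R1, L2, C2, C4, L4, R9, V1} → V_5 = 1.085+0.9210j
Source currents: i(V1)=-0.5058+0.1748j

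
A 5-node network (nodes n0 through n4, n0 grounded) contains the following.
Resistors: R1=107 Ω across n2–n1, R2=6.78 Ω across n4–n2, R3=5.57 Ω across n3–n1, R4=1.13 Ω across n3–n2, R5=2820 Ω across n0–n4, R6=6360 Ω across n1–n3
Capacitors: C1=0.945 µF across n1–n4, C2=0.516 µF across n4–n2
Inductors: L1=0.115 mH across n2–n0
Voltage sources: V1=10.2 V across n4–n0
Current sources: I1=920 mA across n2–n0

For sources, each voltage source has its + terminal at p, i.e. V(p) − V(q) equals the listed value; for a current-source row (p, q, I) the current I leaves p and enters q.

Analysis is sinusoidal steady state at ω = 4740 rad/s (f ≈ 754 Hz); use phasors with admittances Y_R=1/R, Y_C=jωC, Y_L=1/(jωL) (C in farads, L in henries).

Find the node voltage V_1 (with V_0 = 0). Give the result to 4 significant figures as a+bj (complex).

0.004534+0.6093j V

Apply KCL at each of the 4 non-ground nodes and solve the resulting linear system.
Node n1: branches {R1, R3, C1, R6} → V_1 = 0.004534+0.6093j
Node n2: branches {R1, R2, R4, L1, C2, I1} → V_2 = -0.01266+0.3215j
Node n3: branches {R3, R4, R6} → V_3 = -0.009759+0.3701j
Node n4: branches {R2, C1, C2, R5, V1} → V_4 = 10.20+0.000j
Source currents: i(V1)=-1.513-0.02323j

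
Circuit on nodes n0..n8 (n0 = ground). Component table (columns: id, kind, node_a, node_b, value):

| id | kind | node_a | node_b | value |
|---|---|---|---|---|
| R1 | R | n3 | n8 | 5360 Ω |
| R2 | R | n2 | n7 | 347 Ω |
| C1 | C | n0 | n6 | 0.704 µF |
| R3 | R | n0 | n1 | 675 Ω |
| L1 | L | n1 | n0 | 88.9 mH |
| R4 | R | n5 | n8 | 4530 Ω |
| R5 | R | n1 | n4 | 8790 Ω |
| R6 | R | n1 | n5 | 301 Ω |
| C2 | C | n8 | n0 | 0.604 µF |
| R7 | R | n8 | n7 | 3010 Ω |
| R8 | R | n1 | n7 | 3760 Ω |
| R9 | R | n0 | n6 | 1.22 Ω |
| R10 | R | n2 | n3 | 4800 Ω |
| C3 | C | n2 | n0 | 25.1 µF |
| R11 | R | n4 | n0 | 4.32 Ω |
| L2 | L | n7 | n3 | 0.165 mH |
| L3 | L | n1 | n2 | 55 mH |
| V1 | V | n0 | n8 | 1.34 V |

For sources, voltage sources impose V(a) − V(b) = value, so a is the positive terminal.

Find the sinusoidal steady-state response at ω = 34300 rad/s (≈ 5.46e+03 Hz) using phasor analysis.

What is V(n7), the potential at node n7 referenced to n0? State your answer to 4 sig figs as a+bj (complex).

Element admittances at ω=34300 rad/s:
  Y(R1) = 0.0001866+0.000j S between n3,n8
  Y(R2) = 0.002882+0.000j S between n2,n7
  Y(C1) = 0.000+0.02415j S between n0,n6
  Y(R3) = 0.001481+0.000j S between n0,n1
  Y(L1) = 0.000-0.0003279j S between n1,n0
  Y(R4) = 0.0002208+0.000j S between n5,n8
  Y(R5) = 0.0001138+0.000j S between n1,n4
  Y(R6) = 0.003322+0.000j S between n1,n5
  Y(C2) = 0.000+0.02072j S between n8,n0
  Y(R7) = 0.0003322+0.000j S between n8,n7
  Y(R8) = 0.0002660+0.000j S between n1,n7
  Y(R9) = 0.8197+0.000j S between n0,n6
  Y(R10) = 0.0002083+0.000j S between n2,n3
  Y(C3) = 0.000+0.8609j S between n2,n0
  Y(R11) = 0.2315+0.000j S between n4,n0
  Y(L2) = 0.000-0.1767j S between n7,n3
  Y(L3) = 0.000-0.0005301j S between n1,n2
  V1: constraint V(n0)−V(n8) = 1.34
Assemble and solve the 9×9 MNA system:
  V(n1)=-0.1348-0.05636j  V(n2)=6.877e-05+0.0007123j  V(n3)=-0.1886-0.004192j  V(n4)=-6.622e-05-2.768e-05j  V(n5)=-0.2099-0.05285j  V(n6)=0.000+0.000j  V(n7)=-0.1886-0.003199j  V(n8)=-1.340+0.000j
  i(V1)=-0.0008468-0.02775j

-0.1886-0.003199j V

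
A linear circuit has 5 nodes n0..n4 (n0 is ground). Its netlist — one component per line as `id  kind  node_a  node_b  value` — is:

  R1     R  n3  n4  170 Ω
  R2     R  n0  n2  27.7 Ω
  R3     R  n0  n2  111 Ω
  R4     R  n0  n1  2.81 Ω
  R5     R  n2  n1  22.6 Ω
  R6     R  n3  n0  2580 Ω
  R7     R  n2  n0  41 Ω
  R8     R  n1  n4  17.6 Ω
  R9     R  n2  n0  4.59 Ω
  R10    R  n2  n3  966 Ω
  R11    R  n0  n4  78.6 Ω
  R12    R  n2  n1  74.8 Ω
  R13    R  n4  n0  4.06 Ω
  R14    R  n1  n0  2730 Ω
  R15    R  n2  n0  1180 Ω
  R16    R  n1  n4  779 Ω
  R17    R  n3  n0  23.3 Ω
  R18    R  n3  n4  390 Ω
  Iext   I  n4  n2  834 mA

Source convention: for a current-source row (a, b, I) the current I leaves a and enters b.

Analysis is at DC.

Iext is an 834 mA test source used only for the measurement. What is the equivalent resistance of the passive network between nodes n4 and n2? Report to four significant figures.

Apply KCL at each of the 4 non-ground nodes and solve the resulting linear system.
Node n1: branches {R4, R5, R8, R12, R14, R16} → V_1 = -0.02414
Node n2: branches {R2, R3, R5, R7, R9, R10, R12, R15, Iext} → V_2 = 2.399
Node n3: branches {R1, R6, R10, R17, R18} → V_3 = -0.3650
Node n4: branches {R1, R8, R11, R13, R16, R18, Iext} → V_4 = -2.575

R_eq = 5.965 Ω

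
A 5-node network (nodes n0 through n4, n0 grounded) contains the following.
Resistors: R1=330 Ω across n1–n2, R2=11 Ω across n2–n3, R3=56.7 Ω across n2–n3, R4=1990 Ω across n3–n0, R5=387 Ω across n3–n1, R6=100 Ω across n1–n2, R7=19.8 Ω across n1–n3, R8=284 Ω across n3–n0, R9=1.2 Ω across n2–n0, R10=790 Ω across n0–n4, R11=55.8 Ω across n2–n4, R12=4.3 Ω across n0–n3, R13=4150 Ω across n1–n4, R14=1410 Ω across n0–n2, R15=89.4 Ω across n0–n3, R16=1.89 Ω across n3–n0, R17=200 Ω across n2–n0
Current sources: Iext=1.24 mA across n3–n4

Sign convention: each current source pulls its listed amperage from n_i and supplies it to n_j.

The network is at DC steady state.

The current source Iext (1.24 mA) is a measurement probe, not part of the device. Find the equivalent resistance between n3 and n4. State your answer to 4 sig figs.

Element admittances at DC:
  Y(R1) = 0.003030 S between n1,n2
  Y(R2) = 0.09091 S between n2,n3
  Y(R3) = 0.01764 S between n2,n3
  Y(R4) = 0.0005025 S between n3,n0
  Y(R5) = 0.002584 S between n3,n1
  Y(R6) = 0.01000 S between n1,n2
  Y(R7) = 0.05051 S between n1,n3
  Y(R8) = 0.003521 S between n3,n0
  Y(R9) = 0.8333 S between n2,n0
  Y(R10) = 0.001266 S between n0,n4
  Y(R11) = 0.01792 S between n2,n4
  Y(R12) = 0.2326 S between n0,n3
  Y(R13) = 0.0002410 S between n1,n4
  Y(R14) = 0.0007092 S between n0,n2
  Y(R15) = 0.01119 S between n0,n3
  Y(R16) = 0.5291 S between n3,n0
  Y(R17) = 0.005000 S between n2,n0
  Iext: injects 0.00124 A into n4 (from n3)
Assemble and solve the 4×4 MNA system:
  V(n1)=-0.0005453  V(n2)=0.001043  V(n3)=-0.001232  V(n4)=0.06478

R_eq = 53.24 Ω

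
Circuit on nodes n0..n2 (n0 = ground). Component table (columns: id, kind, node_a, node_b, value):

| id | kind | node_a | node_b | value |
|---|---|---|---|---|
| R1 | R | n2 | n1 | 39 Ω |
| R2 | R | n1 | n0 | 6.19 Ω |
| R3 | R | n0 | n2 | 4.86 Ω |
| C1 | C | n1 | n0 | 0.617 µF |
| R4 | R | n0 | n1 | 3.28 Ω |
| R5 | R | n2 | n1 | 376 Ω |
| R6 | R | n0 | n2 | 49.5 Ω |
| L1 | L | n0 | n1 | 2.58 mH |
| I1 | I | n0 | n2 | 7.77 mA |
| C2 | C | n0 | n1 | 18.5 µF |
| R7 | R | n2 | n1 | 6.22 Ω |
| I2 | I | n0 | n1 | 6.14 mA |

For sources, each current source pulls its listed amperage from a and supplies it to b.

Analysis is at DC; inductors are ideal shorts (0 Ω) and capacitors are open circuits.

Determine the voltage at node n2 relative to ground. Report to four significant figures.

0.01872 V

Element admittances at DC:
  Y(R1) = 0.02564 S between n2,n1
  Y(R2) = 0.1616 S between n1,n0
  Y(R3) = 0.2058 S between n0,n2
  Y(C1) = 0.000 S between n1,n0
  Y(R4) = 0.3049 S between n0,n1
  Y(R5) = 0.002660 S between n2,n1
  Y(R6) = 0.02020 S between n0,n2
  L1: short n0↔n1 (DC inductor)
  I1: injects 0.00777 A into n2 (from n0)
  Y(C2) = 0.000 S between n0,n1
  Y(R7) = 0.1608 S between n2,n1
  I2: injects 0.00614 A into n1 (from n0)
Assemble and solve the 3×3 MNA system:
  V(n1)=0.000  V(n2)=0.01872
  i(L1)=-0.009680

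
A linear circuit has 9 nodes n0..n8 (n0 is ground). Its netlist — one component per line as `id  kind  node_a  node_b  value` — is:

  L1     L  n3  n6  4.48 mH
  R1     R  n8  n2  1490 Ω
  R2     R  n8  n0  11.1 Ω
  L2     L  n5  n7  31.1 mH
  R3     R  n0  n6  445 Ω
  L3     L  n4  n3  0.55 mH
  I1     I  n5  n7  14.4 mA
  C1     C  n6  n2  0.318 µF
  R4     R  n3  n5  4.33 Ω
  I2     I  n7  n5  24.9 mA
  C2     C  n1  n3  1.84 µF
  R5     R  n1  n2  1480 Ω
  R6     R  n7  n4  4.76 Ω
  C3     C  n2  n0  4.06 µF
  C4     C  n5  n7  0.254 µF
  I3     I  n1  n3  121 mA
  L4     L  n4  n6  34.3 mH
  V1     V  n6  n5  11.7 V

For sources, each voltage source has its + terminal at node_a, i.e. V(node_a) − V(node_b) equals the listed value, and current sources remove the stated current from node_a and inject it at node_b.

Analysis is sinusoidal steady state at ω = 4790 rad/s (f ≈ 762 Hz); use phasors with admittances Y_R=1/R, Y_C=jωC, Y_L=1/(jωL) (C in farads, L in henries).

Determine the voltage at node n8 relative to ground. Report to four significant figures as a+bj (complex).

MNA unknowns: 8 node voltages V₁..V_8 plus 1 source current (V1)
L1: Y=0.000-0.04660j on G[3,6]
R1: Y=0.0006711+0.000j on G[8,2]
R2: Y=0.09009+0.000j on G[8,0]
L2: Y=0.000-0.006713j on G[5,7]
R3: Y=0.002247+0.000j on G[0,6]
L3: Y=0.000-0.3796j on G[4,3]
I1: z[5]−=0.0144, z[7]+=0.0144
C1: Y=0.000+0.001523j on G[6,2]
R4: Y=0.2309+0.000j on G[3,5]
I2: z[7]−=0.0249, z[5]+=0.0249
C2: Y=0.000+0.008814j on G[1,3]
R5: Y=0.0006757+0.000j on G[1,2]
R6: Y=0.2101+0.000j on G[7,4]
C3: Y=0.000+0.01945j on G[2,0]
C4: Y=0.000+0.001217j on G[5,7]
I3: z[1]−=0.121, z[3]+=0.121
L4: Y=0.000-0.006087j on G[4,6]
V1: row V6−V5=11.7, i_V1 at 6,5
solve → V1=-10.43+7.549j, V2=0.3217+0.1513j, V3=-9.867-5.355j, V4=-9.703-5.308j, V5=-10.49-2.829j, V6=1.214-2.829j, V7=-9.689-5.287j, V8=0.002379+0.001119j
aux → i_V1=-0.1401+0.5878j

0.002379+0.001119j V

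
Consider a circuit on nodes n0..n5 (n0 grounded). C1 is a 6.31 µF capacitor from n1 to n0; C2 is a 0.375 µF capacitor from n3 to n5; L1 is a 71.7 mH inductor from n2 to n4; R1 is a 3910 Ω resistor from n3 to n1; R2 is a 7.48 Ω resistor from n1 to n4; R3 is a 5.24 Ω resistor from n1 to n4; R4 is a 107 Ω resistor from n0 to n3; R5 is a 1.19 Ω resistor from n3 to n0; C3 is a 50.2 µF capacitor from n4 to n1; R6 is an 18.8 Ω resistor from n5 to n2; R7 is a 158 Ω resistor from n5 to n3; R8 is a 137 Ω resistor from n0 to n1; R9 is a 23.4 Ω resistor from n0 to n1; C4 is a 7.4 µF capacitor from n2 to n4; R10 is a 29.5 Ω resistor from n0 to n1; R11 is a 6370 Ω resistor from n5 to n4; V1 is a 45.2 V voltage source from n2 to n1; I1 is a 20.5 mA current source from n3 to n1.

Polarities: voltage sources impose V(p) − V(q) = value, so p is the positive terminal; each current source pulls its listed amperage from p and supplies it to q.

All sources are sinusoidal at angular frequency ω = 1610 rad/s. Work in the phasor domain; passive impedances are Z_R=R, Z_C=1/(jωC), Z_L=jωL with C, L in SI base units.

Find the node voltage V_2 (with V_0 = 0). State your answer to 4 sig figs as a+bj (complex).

MNA unknowns: 5 node voltages V₁..V_5 plus 1 source current (V1)
C1: Y=0.000+0.01016j on G[1,0]
C2: Y=0.000+0.0006038j on G[3,5]
L1: Y=0.000-0.008663j on G[2,4]
R1: Y=0.0002558+0.000j on G[3,1]
R2: Y=0.1337+0.000j on G[1,4]
R3: Y=0.1908+0.000j on G[1,4]
R4: Y=0.009346+0.000j on G[0,3]
R5: Y=0.8403+0.000j on G[3,0]
C3: Y=0.000+0.08082j on G[4,1]
R6: Y=0.05319+0.000j on G[5,2]
R7: Y=0.006329+0.000j on G[5,3]
R8: Y=0.007299+0.000j on G[0,1]
R9: Y=0.04274+0.000j on G[0,1]
C4: Y=0.000+0.01191j on G[2,4]
R10: Y=0.03390+0.000j on G[0,1]
R11: Y=0.0001570+0.000j on G[5,4]
V1: row V2−V1=45.2, i_V1 at 2,1
I1: z[3]−=0.0205, z[1]+=0.0205
solve → V1=-2.587+0.06736j, V2=42.61+0.06736j, V3=0.2564+0.02428j, V4=-2.459+0.4866j, V5=38.00-0.3179j
aux → i_V1=-0.2468-0.1670j

42.61+0.06736j V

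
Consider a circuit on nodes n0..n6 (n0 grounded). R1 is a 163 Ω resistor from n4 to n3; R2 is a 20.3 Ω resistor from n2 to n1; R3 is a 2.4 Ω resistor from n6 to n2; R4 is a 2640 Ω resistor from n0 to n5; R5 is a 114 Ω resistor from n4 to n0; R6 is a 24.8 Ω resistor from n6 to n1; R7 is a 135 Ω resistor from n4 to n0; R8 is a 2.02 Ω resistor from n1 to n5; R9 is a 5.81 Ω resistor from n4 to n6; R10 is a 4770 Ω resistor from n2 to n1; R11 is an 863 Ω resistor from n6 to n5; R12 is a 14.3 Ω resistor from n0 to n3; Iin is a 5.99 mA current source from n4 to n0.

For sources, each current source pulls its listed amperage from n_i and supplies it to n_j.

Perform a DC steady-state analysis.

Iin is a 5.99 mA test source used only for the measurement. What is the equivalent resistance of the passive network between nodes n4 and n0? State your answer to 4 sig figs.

Element admittances at DC:
  Y(R1) = 0.006135 S between n4,n3
  Y(R2) = 0.04926 S between n2,n1
  Y(R3) = 0.4167 S between n6,n2
  Y(R4) = 0.0003788 S between n0,n5
  Y(R5) = 0.008772 S between n4,n0
  Y(R6) = 0.04032 S between n6,n1
  Y(R7) = 0.007407 S between n4,n0
  Y(R8) = 0.4950 S between n1,n5
  Y(R9) = 0.1721 S between n4,n6
  Y(R10) = 0.0002096 S between n2,n1
  Y(R11) = 0.001159 S between n6,n5
  Y(R12) = 0.06993 S between n0,n3
  Iin: injects 0.00599 A into n0 (from n4)
Assemble and solve the 6×6 MNA system:
  V(n1)=-0.2681  V(n2)=-0.2692  V(n3)=-0.02177  V(n4)=-0.2699  V(n5)=-0.2679  V(n6)=-0.2693

R_eq = 45.05 Ω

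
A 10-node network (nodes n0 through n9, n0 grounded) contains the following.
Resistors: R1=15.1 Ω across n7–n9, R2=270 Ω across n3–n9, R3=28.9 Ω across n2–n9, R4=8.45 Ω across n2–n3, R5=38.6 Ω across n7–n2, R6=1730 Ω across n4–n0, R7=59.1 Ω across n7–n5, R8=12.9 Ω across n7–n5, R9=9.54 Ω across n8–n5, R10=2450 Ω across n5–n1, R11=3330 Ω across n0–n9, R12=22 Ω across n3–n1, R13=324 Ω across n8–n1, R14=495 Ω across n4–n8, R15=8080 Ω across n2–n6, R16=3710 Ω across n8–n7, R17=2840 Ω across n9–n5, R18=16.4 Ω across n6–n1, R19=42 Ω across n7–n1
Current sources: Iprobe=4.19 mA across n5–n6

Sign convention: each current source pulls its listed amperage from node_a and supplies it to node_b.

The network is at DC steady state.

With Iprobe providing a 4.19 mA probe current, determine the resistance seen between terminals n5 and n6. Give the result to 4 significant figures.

R_eq = 46.10 Ω

Apply KCL at each of the 9 non-ground nodes and solve the resulting linear system.
Node n1: branches {R10, R12, R13, R18, R19} → V_1 = 0.1016
Node n2: branches {R3, R4, R5, R15} → V_2 = 0.05019
Node n3: branches {R2, R4, R12} → V_3 = 0.06366
Node n4: branches {R6, R14} → V_4 = -0.01506
Node n5: branches {R7, R8, R9, R10, R17, Iprobe} → V_5 = -0.02311
Node n6: branches {R15, R18, Iprobe} → V_6 = 0.1700
Node n7: branches {R1, R5, R7, R8, R16, R19} → V_7 = 0.01638
Node n8: branches {R9, R13, R14, R16} → V_8 = -0.01937
Node n9: branches {R1, R2, R3, R11, R17} → V_9 = 0.02899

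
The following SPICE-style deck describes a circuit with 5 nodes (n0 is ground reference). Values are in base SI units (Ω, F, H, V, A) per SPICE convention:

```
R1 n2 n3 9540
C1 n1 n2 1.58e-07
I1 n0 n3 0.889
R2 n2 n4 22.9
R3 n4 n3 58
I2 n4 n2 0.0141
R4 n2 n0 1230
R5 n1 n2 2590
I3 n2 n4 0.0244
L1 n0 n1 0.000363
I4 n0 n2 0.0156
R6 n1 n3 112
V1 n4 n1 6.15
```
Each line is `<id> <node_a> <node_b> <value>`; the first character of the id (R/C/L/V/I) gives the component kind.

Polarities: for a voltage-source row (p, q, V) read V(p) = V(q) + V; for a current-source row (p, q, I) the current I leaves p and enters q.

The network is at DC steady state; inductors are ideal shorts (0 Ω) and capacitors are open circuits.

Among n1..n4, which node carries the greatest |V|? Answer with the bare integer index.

3

Element admittances at DC:
  Y(R1) = 0.0001048 S between n2,n3
  Y(C1) = 0.000 S between n1,n2
  I1: injects 0.889 A into n3 (from n0)
  Y(R2) = 0.04367 S between n2,n4
  Y(R3) = 0.01724 S between n4,n3
  I2: injects 0.0141 A into n2 (from n4)
  Y(R4) = 0.0008130 S between n2,n0
  Y(R5) = 0.0003861 S between n1,n2
  I3: injects 0.0244 A into n4 (from n2)
  L1: short n0↔n1 (DC inductor)
  I4: injects 0.0156 A into n2 (from n0)
  Y(R6) = 0.008929 S between n1,n3
  V1: constraint V(n4)−V(n1) = 6.15
Assemble and solve the 6×6 MNA system:
  V(n1)=0.000  V(n2)=6.178  V(n3)=37.89  V(n4)=6.150
  i(L1)=-0.8996  i(V1)=0.5588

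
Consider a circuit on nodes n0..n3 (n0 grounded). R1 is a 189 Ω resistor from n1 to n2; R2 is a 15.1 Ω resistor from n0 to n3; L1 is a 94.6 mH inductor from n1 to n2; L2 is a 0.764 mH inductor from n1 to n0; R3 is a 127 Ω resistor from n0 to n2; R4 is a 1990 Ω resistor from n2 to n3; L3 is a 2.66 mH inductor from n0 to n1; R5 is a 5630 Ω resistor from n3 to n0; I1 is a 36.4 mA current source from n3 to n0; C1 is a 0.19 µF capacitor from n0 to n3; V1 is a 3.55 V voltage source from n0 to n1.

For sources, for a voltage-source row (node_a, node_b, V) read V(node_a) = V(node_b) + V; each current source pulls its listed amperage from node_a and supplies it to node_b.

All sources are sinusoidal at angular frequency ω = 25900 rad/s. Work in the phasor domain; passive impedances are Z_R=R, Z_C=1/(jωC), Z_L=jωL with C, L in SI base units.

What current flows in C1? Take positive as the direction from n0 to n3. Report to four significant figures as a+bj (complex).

0.0002021+0.002714j A

Element admittances at ω=25900 rad/s:
  Y(R1) = 0.005291+0.000j S between n1,n2
  Y(R2) = 0.06623+0.000j S between n0,n3
  Y(L1) = 0.000-0.0004081j S between n1,n2
  Y(L2) = 0.000-0.05054j S between n1,n0
  Y(R3) = 0.007874+0.000j S between n0,n2
  Y(R4) = 0.0005025+0.000j S between n2,n3
  Y(L3) = 0.000-0.01452j S between n0,n1
  Y(R5) = 0.0001776+0.000j S between n3,n0
  I1: injects 0.0364 A into n0 (from n3)
  Y(C1) = 0.000+0.004921j S between n0,n3
  V1: constraint V(n0)−V(n1) = 3.55
Assemble and solve the 4×4 MNA system:
  V(n1)=-3.550+0.000j  V(n2)=-1.397+0.06582j  V(n3)=-0.5515+0.04106j
  i(V1)=-0.01142+0.2315j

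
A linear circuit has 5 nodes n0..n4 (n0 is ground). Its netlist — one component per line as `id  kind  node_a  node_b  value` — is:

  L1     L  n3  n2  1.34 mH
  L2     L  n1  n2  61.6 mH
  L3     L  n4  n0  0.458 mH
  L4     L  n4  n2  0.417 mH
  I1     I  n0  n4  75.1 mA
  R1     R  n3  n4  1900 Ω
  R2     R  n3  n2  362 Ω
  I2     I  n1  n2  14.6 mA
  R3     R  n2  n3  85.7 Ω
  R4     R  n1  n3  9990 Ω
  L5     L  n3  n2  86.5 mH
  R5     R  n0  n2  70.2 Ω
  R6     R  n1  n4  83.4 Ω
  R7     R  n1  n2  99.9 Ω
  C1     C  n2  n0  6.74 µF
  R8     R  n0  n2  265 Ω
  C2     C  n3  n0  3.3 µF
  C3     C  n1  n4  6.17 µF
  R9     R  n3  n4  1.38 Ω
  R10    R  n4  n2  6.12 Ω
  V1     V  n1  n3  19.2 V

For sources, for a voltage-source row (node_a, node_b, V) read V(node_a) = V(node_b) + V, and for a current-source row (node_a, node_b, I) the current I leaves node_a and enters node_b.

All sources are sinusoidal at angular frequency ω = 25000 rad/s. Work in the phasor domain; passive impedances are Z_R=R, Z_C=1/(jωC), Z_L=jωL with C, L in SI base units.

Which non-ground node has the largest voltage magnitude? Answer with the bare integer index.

MNA unknowns: 4 node voltages V₁..V_4 plus 1 source current (V1)
L1: Y=0.000-0.02985j on G[3,2]
L2: Y=0.000-0.0006494j on G[1,2]
L3: Y=0.000-0.08734j on G[4,0]
L4: Y=0.000-0.09592j on G[4,2]
I1: z[0]−=0.0751, z[4]+=0.0751
R1: Y=0.0005263+0.000j on G[3,4]
R2: Y=0.002762+0.000j on G[3,2]
I2: z[1]−=0.0146, z[2]+=0.0146
R3: Y=0.01167+0.000j on G[2,3]
R4: Y=0.0001001+0.000j on G[1,3]
L5: Y=0.000-0.0004624j on G[3,2]
R5: Y=0.01425+0.000j on G[0,2]
R6: Y=0.01199+0.000j on G[1,4]
R7: Y=0.01001+0.000j on G[1,2]
C1: Y=0.000+0.1685j on G[2,0]
R8: Y=0.003774+0.000j on G[0,2]
C2: Y=0.000+0.08250j on G[3,0]
C3: Y=0.000+0.1542j on G[1,4]
R9: Y=0.7246+0.000j on G[3,4]
R10: Y=0.1634+0.000j on G[4,2]
V1: row V1−V3=19.2, i_V1 at 1,3
solve → V1=16.92-2.240j, V2=0.4792+1.337j, V3=-2.282-2.240j, V4=-0.9555+1.225j
aux → i_V1=-0.9275-2.669j

1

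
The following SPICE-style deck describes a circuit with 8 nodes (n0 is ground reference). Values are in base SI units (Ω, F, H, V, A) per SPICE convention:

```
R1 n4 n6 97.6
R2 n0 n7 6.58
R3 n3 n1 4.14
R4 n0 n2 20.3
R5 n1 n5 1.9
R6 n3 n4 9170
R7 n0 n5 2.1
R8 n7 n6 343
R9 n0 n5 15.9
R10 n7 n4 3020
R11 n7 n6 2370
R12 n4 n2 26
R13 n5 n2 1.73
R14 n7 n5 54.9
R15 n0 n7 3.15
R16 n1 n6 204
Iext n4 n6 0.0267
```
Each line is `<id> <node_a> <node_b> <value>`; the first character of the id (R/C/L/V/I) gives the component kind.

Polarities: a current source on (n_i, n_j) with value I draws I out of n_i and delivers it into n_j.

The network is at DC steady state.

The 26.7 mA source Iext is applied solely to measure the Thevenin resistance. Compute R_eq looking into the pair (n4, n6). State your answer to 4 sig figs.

R_eq = 59.09 Ω

MNA unknowns: 7 node voltages V₁..V_7
R1: Y=0.01025 on G[4,6]
R2: Y=0.1520 on G[0,7]
R3: Y=0.2415 on G[3,1]
R4: Y=0.04926 on G[0,2]
R5: Y=0.5263 on G[1,5]
R6: Y=0.0001091 on G[3,4]
R7: Y=0.4762 on G[0,5]
R8: Y=0.002915 on G[7,6]
R9: Y=0.06289 on G[0,5]
R10: Y=0.0003311 on G[7,4]
R11: Y=0.0004219 on G[7,6]
R12: Y=0.03846 on G[4,2]
R13: Y=0.5780 on G[5,2]
R14: Y=0.01821 on G[7,5]
R15: Y=0.3175 on G[0,7]
R16: Y=0.004902 on G[1,6]
Iext: z[4]−=0.0267, z[6]+=0.0267
solve → V1=0.006551, V2=-0.02147, V3=0.006417, V4=-0.2919, V5=-0.005302, V6=1.286, V7=0.008341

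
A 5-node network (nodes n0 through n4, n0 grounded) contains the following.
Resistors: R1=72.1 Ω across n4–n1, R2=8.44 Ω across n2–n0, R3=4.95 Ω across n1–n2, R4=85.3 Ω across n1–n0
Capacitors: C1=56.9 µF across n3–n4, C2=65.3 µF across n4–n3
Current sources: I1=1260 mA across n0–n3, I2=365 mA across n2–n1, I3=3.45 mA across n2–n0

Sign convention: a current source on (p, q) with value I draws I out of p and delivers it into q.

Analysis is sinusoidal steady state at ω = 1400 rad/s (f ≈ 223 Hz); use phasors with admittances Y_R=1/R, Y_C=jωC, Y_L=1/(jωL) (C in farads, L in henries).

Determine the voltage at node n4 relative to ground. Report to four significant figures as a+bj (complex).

Element admittances at ω=1400 rad/s:
  Y(R1) = 0.01387+0.000j S between n4,n1
  Y(R2) = 0.1185+0.000j S between n2,n0
  Y(C1) = 0.000+0.07966j S between n3,n4
  Y(R3) = 0.2020+0.000j S between n1,n2
  Y(C2) = 0.000+0.09142j S between n4,n3
  I1: injects 1.26 A into n3 (from n0)
  I2: injects 0.365 A into n1 (from n2)
  Y(R4) = 0.01172+0.000j S between n1,n0
  I3: injects 0.00345 A into n0 (from n2)
Assemble and solve the 4×4 MNA system:
  V(n1)=16.12+0.000j  V(n2)=9.010+0.000j  V(n3)=107.0-7.365j  V(n4)=107.0+0.000j

107.0+0.000j V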